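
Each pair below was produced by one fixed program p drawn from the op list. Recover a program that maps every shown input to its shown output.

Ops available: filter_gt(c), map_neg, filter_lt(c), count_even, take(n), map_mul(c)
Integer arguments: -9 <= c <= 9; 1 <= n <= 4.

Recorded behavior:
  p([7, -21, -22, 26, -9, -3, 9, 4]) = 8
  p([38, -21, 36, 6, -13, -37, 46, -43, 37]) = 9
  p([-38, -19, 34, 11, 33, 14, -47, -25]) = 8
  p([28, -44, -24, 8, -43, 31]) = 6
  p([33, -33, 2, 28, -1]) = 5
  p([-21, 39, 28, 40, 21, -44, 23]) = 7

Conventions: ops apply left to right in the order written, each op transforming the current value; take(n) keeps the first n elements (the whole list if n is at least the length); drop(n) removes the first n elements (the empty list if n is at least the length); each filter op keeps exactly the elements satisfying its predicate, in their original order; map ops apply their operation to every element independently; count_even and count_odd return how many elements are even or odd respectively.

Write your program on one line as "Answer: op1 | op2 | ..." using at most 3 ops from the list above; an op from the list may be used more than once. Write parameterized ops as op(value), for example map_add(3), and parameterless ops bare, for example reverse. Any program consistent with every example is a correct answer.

map_mul(8) | count_even

Check, running the answer program on each example:
  [7, -21, -22, 26, -9, -3, 9, 4] -> [56, -168, -176, 208, -72, -24, 72, 32] -> 8
  [38, -21, 36, 6, -13, -37, 46, -43, 37] -> [304, -168, 288, 48, -104, -296, 368, -344, 296] -> 9
  [-38, -19, 34, 11, 33, 14, -47, -25] -> [-304, -152, 272, 88, 264, 112, -376, -200] -> 8
  [28, -44, -24, 8, -43, 31] -> [224, -352, -192, 64, -344, 248] -> 6
  [33, -33, 2, 28, -1] -> [264, -264, 16, 224, -8] -> 5
  [-21, 39, 28, 40, 21, -44, 23] -> [-168, 312, 224, 320, 168, -352, 184] -> 7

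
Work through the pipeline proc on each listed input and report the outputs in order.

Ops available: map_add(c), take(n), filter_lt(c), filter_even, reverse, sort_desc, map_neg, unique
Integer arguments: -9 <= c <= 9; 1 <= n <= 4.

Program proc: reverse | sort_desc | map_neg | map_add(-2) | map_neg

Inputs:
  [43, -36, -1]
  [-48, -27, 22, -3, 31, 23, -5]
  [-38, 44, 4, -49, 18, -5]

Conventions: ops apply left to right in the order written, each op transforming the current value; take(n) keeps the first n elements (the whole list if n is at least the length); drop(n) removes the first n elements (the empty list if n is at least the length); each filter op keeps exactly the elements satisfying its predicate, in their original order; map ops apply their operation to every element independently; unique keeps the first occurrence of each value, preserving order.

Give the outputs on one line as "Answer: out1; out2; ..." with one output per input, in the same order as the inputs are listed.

Execution, op by op:
  [43, -36, -1] -> [-1, -36, 43] -> [43, -1, -36] -> [-43, 1, 36] -> [-45, -1, 34] -> [45, 1, -34]
  [-48, -27, 22, -3, 31, 23, -5] -> [-5, 23, 31, -3, 22, -27, -48] -> [31, 23, 22, -3, -5, -27, -48] -> [-31, -23, -22, 3, 5, 27, 48] -> [-33, -25, -24, 1, 3, 25, 46] -> [33, 25, 24, -1, -3, -25, -46]
  [-38, 44, 4, -49, 18, -5] -> [-5, 18, -49, 4, 44, -38] -> [44, 18, 4, -5, -38, -49] -> [-44, -18, -4, 5, 38, 49] -> [-46, -20, -6, 3, 36, 47] -> [46, 20, 6, -3, -36, -47]

[45, 1, -34]; [33, 25, 24, -1, -3, -25, -46]; [46, 20, 6, -3, -36, -47]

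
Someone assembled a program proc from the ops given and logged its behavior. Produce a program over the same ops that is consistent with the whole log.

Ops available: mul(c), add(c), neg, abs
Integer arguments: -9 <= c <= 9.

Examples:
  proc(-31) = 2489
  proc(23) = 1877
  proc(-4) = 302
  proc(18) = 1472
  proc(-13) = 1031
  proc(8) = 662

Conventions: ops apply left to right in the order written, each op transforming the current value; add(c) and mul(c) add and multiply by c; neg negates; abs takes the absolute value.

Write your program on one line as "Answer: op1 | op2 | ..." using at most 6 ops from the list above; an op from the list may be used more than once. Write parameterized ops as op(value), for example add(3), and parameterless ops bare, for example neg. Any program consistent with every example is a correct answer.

mul(9) | add(2) | mul(9) | abs | add(-4)

Check, running the answer program on each example:
  -31 -> -279 -> -277 -> -2493 -> 2493 -> 2489
  23 -> 207 -> 209 -> 1881 -> 1881 -> 1877
  -4 -> -36 -> -34 -> -306 -> 306 -> 302
  18 -> 162 -> 164 -> 1476 -> 1476 -> 1472
  -13 -> -117 -> -115 -> -1035 -> 1035 -> 1031
  8 -> 72 -> 74 -> 666 -> 666 -> 662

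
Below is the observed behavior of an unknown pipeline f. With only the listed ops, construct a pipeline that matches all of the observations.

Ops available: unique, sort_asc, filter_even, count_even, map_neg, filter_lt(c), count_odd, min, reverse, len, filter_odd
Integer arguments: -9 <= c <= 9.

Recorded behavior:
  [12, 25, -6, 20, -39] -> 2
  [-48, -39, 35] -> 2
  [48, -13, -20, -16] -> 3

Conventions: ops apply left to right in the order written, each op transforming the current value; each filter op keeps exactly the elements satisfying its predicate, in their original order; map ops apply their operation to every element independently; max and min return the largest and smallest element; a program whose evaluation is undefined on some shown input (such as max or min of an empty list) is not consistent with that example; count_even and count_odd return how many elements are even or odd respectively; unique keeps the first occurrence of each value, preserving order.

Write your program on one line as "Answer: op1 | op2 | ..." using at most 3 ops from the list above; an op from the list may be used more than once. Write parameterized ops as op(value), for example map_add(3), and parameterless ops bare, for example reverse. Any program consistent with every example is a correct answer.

reverse | filter_lt(7) | len

Check, running the answer program on each example:
  [12, 25, -6, 20, -39] -> [-39, 20, -6, 25, 12] -> [-39, -6] -> 2
  [-48, -39, 35] -> [35, -39, -48] -> [-39, -48] -> 2
  [48, -13, -20, -16] -> [-16, -20, -13, 48] -> [-16, -20, -13] -> 3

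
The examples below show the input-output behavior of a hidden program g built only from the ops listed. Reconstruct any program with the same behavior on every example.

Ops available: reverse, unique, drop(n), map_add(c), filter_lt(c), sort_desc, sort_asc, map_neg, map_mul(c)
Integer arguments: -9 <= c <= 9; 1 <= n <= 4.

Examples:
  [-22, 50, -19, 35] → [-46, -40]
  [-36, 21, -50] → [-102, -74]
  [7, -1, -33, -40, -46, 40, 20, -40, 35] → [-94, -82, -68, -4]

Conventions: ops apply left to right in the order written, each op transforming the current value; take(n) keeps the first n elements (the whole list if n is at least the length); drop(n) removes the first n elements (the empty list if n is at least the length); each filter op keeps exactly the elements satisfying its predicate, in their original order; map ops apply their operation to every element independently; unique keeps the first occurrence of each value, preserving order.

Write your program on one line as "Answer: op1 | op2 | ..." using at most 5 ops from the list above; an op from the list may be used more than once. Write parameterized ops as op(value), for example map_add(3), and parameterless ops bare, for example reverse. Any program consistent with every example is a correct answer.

filter_lt(0) | unique | map_add(-1) | sort_asc | map_mul(2)

Check, running the answer program on each example:
  [-22, 50, -19, 35] -> [-22, -19] -> [-22, -19] -> [-23, -20] -> [-23, -20] -> [-46, -40]
  [-36, 21, -50] -> [-36, -50] -> [-36, -50] -> [-37, -51] -> [-51, -37] -> [-102, -74]
  [7, -1, -33, -40, -46, 40, 20, -40, 35] -> [-1, -33, -40, -46, -40] -> [-1, -33, -40, -46] -> [-2, -34, -41, -47] -> [-47, -41, -34, -2] -> [-94, -82, -68, -4]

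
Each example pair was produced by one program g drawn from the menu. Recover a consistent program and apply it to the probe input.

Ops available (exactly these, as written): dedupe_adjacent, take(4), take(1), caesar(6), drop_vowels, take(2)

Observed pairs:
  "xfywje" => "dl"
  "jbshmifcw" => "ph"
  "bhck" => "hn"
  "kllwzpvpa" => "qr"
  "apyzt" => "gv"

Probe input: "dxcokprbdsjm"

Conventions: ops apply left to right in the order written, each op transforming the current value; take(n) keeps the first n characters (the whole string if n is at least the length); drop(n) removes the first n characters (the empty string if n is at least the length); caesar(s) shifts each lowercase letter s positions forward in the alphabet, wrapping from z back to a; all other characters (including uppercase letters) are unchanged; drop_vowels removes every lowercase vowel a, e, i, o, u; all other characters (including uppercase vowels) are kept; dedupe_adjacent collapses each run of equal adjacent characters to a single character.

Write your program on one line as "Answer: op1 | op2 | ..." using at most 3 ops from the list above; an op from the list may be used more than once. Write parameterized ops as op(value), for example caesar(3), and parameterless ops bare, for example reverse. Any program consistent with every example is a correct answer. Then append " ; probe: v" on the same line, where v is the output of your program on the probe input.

caesar(6) | take(2) ; probe: "jd"

Check, running the answer program on each example:
  "xfywje" -> "dlecpk" -> "dl"
  "jbshmifcw" -> "phynsolic" -> "ph"
  "bhck" -> "hniq" -> "hn"
  "kllwzpvpa" -> "qrrcfvbvg" -> "qr"
  "apyzt" -> "gvefz" -> "gv"
  probe: "dxcokprbdsjm" -> "jdiuqvxhjyps" -> "jd"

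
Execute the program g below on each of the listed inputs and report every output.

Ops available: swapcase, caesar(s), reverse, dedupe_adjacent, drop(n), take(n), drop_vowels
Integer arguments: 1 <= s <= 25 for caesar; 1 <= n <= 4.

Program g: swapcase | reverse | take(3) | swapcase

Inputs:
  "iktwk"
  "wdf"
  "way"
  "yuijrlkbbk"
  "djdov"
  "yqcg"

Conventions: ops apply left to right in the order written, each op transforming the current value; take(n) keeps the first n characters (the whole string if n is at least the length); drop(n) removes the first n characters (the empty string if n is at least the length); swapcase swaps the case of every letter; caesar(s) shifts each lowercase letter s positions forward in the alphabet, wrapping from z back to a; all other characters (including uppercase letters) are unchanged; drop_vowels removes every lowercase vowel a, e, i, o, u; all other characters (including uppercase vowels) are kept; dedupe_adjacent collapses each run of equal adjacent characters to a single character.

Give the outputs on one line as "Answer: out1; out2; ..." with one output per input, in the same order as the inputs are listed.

Execution, op by op:
  "iktwk" -> "IKTWK" -> "KWTKI" -> "KWT" -> "kwt"
  "wdf" -> "WDF" -> "FDW" -> "FDW" -> "fdw"
  "way" -> "WAY" -> "YAW" -> "YAW" -> "yaw"
  "yuijrlkbbk" -> "YUIJRLKBBK" -> "KBBKLRJIUY" -> "KBB" -> "kbb"
  "djdov" -> "DJDOV" -> "VODJD" -> "VOD" -> "vod"
  "yqcg" -> "YQCG" -> "GCQY" -> "GCQ" -> "gcq"

"kwt"; "fdw"; "yaw"; "kbb"; "vod"; "gcq"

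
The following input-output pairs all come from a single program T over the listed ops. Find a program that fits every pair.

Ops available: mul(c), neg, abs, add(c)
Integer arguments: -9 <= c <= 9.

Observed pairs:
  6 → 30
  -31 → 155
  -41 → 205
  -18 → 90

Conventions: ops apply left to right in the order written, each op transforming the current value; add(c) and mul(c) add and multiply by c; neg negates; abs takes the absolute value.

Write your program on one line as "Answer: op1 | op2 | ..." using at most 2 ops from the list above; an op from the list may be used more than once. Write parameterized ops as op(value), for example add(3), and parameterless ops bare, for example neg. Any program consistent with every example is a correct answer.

mul(5) | abs

Check, running the answer program on each example:
  6 -> 30 -> 30
  -31 -> -155 -> 155
  -41 -> -205 -> 205
  -18 -> -90 -> 90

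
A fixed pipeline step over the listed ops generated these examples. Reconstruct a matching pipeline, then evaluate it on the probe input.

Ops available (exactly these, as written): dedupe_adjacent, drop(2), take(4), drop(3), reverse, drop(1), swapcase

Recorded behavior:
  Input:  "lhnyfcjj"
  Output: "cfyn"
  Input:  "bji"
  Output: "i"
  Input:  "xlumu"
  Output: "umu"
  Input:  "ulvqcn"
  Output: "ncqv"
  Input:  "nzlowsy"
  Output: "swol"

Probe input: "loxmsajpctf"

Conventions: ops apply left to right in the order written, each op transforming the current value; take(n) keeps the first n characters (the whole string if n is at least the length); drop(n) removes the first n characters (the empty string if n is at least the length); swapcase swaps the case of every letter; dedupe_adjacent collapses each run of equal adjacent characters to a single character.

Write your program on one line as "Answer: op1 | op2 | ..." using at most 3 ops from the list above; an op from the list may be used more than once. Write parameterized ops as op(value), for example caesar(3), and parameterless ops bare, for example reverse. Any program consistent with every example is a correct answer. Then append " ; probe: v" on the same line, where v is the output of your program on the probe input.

drop(2) | take(4) | reverse ; probe: "asmx"

Check, running the answer program on each example:
  "lhnyfcjj" -> "nyfcjj" -> "nyfc" -> "cfyn"
  "bji" -> "i" -> "i" -> "i"
  "xlumu" -> "umu" -> "umu" -> "umu"
  "ulvqcn" -> "vqcn" -> "vqcn" -> "ncqv"
  "nzlowsy" -> "lowsy" -> "lows" -> "swol"
  probe: "loxmsajpctf" -> "xmsajpctf" -> "xmsa" -> "asmx"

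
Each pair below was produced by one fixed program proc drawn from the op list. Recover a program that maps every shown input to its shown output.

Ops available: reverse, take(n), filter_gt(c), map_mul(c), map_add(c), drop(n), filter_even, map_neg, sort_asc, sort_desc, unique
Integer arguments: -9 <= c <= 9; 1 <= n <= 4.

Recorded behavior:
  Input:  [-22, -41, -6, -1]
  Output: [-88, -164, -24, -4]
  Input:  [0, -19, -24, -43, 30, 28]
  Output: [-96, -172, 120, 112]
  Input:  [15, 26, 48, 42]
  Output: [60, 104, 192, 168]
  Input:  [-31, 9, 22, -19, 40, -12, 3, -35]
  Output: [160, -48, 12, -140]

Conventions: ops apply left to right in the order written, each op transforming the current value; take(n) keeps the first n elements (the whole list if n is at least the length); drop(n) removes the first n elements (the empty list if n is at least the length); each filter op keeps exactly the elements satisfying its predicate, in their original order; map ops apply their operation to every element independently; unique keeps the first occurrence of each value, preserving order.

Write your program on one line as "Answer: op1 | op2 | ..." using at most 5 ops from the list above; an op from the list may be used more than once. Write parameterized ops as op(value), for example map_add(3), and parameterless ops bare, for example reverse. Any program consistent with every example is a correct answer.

map_mul(-4) | map_neg | reverse | take(4) | reverse

Check, running the answer program on each example:
  [-22, -41, -6, -1] -> [88, 164, 24, 4] -> [-88, -164, -24, -4] -> [-4, -24, -164, -88] -> [-4, -24, -164, -88] -> [-88, -164, -24, -4]
  [0, -19, -24, -43, 30, 28] -> [0, 76, 96, 172, -120, -112] -> [0, -76, -96, -172, 120, 112] -> [112, 120, -172, -96, -76, 0] -> [112, 120, -172, -96] -> [-96, -172, 120, 112]
  [15, 26, 48, 42] -> [-60, -104, -192, -168] -> [60, 104, 192, 168] -> [168, 192, 104, 60] -> [168, 192, 104, 60] -> [60, 104, 192, 168]
  [-31, 9, 22, -19, 40, -12, 3, -35] -> [124, -36, -88, 76, -160, 48, -12, 140] -> [-124, 36, 88, -76, 160, -48, 12, -140] -> [-140, 12, -48, 160, -76, 88, 36, -124] -> [-140, 12, -48, 160] -> [160, -48, 12, -140]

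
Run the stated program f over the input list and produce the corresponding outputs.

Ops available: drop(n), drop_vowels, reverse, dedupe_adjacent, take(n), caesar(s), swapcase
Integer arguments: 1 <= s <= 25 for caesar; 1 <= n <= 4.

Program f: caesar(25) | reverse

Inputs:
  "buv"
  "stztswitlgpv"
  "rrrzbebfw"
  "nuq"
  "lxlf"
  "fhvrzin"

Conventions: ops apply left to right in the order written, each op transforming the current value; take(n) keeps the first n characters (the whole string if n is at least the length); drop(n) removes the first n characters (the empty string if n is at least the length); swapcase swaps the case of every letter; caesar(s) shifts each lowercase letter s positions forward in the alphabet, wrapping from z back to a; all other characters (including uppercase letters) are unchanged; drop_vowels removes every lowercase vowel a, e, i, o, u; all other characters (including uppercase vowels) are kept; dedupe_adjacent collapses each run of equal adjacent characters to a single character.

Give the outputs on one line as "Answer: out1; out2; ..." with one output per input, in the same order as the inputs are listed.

"uta"; "uofkshvrsysr"; "veadayqqq"; "ptm"; "ekwk"; "mhyquge"

Execution, op by op:
  "buv" -> "atu" -> "uta"
  "stztswitlgpv" -> "rsysrvhskfou" -> "uofkshvrsysr"
  "rrrzbebfw" -> "qqqyadaev" -> "veadayqqq"
  "nuq" -> "mtp" -> "ptm"
  "lxlf" -> "kwke" -> "ekwk"
  "fhvrzin" -> "eguqyhm" -> "mhyquge"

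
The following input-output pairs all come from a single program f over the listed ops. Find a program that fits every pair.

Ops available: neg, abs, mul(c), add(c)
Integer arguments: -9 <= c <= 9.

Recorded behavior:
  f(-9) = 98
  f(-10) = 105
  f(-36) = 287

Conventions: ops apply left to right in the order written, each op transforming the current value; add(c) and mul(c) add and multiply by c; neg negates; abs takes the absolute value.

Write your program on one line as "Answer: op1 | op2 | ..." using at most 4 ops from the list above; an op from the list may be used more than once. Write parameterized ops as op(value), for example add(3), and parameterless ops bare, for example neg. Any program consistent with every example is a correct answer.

neg | add(5) | mul(-7) | neg

Check, running the answer program on each example:
  -9 -> 9 -> 14 -> -98 -> 98
  -10 -> 10 -> 15 -> -105 -> 105
  -36 -> 36 -> 41 -> -287 -> 287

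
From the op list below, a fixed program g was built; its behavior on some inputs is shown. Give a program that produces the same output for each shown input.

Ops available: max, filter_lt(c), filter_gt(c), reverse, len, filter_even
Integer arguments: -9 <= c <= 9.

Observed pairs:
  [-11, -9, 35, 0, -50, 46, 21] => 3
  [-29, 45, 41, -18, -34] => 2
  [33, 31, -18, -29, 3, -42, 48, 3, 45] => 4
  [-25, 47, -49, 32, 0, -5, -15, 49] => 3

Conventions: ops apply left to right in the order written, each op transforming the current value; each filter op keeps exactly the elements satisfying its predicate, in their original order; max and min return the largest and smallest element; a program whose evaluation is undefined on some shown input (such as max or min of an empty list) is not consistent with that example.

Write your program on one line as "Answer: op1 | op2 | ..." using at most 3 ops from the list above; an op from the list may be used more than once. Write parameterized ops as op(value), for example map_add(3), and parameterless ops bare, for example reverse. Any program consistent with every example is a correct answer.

filter_gt(7) | len

Check, running the answer program on each example:
  [-11, -9, 35, 0, -50, 46, 21] -> [35, 46, 21] -> 3
  [-29, 45, 41, -18, -34] -> [45, 41] -> 2
  [33, 31, -18, -29, 3, -42, 48, 3, 45] -> [33, 31, 48, 45] -> 4
  [-25, 47, -49, 32, 0, -5, -15, 49] -> [47, 32, 49] -> 3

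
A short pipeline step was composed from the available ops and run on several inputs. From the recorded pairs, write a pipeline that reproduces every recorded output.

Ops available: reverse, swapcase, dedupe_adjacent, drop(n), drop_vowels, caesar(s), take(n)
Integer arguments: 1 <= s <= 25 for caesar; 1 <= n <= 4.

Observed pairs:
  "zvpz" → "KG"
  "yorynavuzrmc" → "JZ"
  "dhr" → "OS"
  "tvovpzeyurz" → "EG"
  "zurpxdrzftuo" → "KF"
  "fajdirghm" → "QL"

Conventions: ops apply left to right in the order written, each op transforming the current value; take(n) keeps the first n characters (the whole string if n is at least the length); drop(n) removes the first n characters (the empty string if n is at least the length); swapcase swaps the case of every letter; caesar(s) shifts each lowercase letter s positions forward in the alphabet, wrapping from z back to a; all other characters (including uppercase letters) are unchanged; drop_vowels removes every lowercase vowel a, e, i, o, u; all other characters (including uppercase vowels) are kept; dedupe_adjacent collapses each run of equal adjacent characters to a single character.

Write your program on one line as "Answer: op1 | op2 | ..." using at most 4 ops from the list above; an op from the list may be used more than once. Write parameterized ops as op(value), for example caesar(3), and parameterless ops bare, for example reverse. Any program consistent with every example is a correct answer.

caesar(11) | take(2) | swapcase

Check, running the answer program on each example:
  "zvpz" -> "kgak" -> "kg" -> "KG"
  "yorynavuzrmc" -> "jzcjylgfkcxn" -> "jz" -> "JZ"
  "dhr" -> "osc" -> "os" -> "OS"
  "tvovpzeyurz" -> "egzgakpjfck" -> "eg" -> "EG"
  "zurpxdrzftuo" -> "kfcaiockqefz" -> "kf" -> "KF"
  "fajdirghm" -> "qluotcrsx" -> "ql" -> "QL"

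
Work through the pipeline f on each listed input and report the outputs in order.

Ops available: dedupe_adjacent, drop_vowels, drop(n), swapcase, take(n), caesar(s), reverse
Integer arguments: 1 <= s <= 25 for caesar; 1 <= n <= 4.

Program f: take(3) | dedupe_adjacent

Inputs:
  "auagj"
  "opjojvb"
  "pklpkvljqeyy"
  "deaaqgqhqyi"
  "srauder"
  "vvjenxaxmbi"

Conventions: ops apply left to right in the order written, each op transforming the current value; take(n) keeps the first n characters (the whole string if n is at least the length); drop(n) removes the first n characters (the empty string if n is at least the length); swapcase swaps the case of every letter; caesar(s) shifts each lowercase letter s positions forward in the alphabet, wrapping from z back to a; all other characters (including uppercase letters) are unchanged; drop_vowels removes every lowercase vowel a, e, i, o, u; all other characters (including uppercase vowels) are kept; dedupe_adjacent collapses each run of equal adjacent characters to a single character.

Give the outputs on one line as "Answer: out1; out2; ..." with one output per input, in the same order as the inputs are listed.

"aua"; "opj"; "pkl"; "dea"; "sra"; "vj"

Execution, op by op:
  "auagj" -> "aua" -> "aua"
  "opjojvb" -> "opj" -> "opj"
  "pklpkvljqeyy" -> "pkl" -> "pkl"
  "deaaqgqhqyi" -> "dea" -> "dea"
  "srauder" -> "sra" -> "sra"
  "vvjenxaxmbi" -> "vvj" -> "vj"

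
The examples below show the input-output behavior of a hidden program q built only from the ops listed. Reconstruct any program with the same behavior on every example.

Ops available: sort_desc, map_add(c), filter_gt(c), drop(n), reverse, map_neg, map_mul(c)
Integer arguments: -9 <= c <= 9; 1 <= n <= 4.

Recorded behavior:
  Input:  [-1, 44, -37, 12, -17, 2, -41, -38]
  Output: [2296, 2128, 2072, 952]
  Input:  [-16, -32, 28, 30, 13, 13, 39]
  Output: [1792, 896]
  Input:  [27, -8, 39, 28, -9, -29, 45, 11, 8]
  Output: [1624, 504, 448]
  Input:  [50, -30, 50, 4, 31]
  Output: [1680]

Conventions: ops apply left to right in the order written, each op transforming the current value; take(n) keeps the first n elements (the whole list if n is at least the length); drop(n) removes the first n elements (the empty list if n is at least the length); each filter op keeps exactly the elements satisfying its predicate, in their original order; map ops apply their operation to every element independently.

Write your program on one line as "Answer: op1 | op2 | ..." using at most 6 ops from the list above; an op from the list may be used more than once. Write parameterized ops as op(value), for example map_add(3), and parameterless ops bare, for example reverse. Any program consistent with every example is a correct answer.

map_neg | map_mul(7) | sort_desc | filter_gt(7) | map_mul(8)

Check, running the answer program on each example:
  [-1, 44, -37, 12, -17, 2, -41, -38] -> [1, -44, 37, -12, 17, -2, 41, 38] -> [7, -308, 259, -84, 119, -14, 287, 266] -> [287, 266, 259, 119, 7, -14, -84, -308] -> [287, 266, 259, 119] -> [2296, 2128, 2072, 952]
  [-16, -32, 28, 30, 13, 13, 39] -> [16, 32, -28, -30, -13, -13, -39] -> [112, 224, -196, -210, -91, -91, -273] -> [224, 112, -91, -91, -196, -210, -273] -> [224, 112] -> [1792, 896]
  [27, -8, 39, 28, -9, -29, 45, 11, 8] -> [-27, 8, -39, -28, 9, 29, -45, -11, -8] -> [-189, 56, -273, -196, 63, 203, -315, -77, -56] -> [203, 63, 56, -56, -77, -189, -196, -273, -315] -> [203, 63, 56] -> [1624, 504, 448]
  [50, -30, 50, 4, 31] -> [-50, 30, -50, -4, -31] -> [-350, 210, -350, -28, -217] -> [210, -28, -217, -350, -350] -> [210] -> [1680]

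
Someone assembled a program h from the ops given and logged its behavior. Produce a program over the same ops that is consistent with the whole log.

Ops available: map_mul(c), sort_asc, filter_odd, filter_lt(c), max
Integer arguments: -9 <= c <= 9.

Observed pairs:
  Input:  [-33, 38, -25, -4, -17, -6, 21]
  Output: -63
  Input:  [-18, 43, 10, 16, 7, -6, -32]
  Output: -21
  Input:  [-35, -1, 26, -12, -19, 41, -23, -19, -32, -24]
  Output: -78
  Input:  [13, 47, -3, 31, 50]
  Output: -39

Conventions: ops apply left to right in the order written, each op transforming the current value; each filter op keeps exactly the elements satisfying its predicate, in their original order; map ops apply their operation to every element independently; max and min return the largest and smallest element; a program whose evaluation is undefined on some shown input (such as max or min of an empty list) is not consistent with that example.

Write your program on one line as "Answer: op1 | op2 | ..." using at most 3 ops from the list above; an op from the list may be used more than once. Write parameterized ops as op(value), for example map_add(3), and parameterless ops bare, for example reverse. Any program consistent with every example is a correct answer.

map_mul(-3) | filter_lt(-2) | max

Check, running the answer program on each example:
  [-33, 38, -25, -4, -17, -6, 21] -> [99, -114, 75, 12, 51, 18, -63] -> [-114, -63] -> -63
  [-18, 43, 10, 16, 7, -6, -32] -> [54, -129, -30, -48, -21, 18, 96] -> [-129, -30, -48, -21] -> -21
  [-35, -1, 26, -12, -19, 41, -23, -19, -32, -24] -> [105, 3, -78, 36, 57, -123, 69, 57, 96, 72] -> [-78, -123] -> -78
  [13, 47, -3, 31, 50] -> [-39, -141, 9, -93, -150] -> [-39, -141, -93, -150] -> -39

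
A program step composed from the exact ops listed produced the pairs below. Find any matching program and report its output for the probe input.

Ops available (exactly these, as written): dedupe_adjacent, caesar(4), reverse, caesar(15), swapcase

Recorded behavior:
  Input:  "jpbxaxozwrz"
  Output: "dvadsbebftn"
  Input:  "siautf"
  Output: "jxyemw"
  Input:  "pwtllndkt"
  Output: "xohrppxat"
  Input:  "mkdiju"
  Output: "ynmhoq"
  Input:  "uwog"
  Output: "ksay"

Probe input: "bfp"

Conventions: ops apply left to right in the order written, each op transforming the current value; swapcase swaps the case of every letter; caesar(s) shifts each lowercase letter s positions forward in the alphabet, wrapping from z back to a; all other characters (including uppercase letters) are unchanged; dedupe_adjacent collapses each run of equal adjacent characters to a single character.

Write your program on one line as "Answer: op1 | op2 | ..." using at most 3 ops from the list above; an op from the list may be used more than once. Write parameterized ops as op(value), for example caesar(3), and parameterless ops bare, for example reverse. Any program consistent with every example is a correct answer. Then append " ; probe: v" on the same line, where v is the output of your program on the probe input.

caesar(4) | reverse ; probe: "tjf"

Check, running the answer program on each example:
  "jpbxaxozwrz" -> "ntfbebsdavd" -> "dvadsbebftn"
  "siautf" -> "wmeyxj" -> "jxyemw"
  "pwtllndkt" -> "taxpprhox" -> "xohrppxat"
  "mkdiju" -> "qohmny" -> "ynmhoq"
  "uwog" -> "yask" -> "ksay"
  probe: "bfp" -> "fjt" -> "tjf"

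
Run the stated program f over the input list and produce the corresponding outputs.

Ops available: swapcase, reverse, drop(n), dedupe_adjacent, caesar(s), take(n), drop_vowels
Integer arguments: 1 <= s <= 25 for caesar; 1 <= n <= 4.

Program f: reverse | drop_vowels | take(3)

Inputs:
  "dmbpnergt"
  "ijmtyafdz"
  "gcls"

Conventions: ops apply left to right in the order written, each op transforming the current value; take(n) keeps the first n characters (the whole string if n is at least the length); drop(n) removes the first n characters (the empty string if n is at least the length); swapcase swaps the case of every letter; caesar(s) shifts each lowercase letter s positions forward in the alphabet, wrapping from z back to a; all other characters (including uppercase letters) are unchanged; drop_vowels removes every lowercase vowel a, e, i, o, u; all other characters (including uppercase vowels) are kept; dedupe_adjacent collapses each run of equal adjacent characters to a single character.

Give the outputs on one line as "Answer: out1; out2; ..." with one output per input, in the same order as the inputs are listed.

"tgr"; "zdf"; "slc"

Execution, op by op:
  "dmbpnergt" -> "tgrenpbmd" -> "tgrnpbmd" -> "tgr"
  "ijmtyafdz" -> "zdfaytmji" -> "zdfytmj" -> "zdf"
  "gcls" -> "slcg" -> "slcg" -> "slc"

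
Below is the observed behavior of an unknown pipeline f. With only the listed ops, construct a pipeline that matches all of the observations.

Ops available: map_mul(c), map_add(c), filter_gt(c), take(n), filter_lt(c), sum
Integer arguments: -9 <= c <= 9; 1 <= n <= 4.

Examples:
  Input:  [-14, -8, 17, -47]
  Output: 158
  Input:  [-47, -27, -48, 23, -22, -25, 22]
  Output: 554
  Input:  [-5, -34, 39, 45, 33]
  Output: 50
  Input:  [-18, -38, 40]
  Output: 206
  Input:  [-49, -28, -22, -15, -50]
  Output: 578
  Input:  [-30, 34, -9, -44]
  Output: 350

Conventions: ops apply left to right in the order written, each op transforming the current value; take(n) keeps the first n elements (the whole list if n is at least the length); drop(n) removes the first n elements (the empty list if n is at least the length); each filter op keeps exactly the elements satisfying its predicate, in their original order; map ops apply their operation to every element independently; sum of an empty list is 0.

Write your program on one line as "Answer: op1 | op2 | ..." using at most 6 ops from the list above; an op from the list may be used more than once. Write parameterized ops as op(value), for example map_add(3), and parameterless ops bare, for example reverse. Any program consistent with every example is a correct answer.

map_mul(6) | map_mul(-2) | take(1) | map_add(-2) | map_add(-8) | sum

Check, running the answer program on each example:
  [-14, -8, 17, -47] -> [-84, -48, 102, -282] -> [168, 96, -204, 564] -> [168] -> [166] -> [158] -> 158
  [-47, -27, -48, 23, -22, -25, 22] -> [-282, -162, -288, 138, -132, -150, 132] -> [564, 324, 576, -276, 264, 300, -264] -> [564] -> [562] -> [554] -> 554
  [-5, -34, 39, 45, 33] -> [-30, -204, 234, 270, 198] -> [60, 408, -468, -540, -396] -> [60] -> [58] -> [50] -> 50
  [-18, -38, 40] -> [-108, -228, 240] -> [216, 456, -480] -> [216] -> [214] -> [206] -> 206
  [-49, -28, -22, -15, -50] -> [-294, -168, -132, -90, -300] -> [588, 336, 264, 180, 600] -> [588] -> [586] -> [578] -> 578
  [-30, 34, -9, -44] -> [-180, 204, -54, -264] -> [360, -408, 108, 528] -> [360] -> [358] -> [350] -> 350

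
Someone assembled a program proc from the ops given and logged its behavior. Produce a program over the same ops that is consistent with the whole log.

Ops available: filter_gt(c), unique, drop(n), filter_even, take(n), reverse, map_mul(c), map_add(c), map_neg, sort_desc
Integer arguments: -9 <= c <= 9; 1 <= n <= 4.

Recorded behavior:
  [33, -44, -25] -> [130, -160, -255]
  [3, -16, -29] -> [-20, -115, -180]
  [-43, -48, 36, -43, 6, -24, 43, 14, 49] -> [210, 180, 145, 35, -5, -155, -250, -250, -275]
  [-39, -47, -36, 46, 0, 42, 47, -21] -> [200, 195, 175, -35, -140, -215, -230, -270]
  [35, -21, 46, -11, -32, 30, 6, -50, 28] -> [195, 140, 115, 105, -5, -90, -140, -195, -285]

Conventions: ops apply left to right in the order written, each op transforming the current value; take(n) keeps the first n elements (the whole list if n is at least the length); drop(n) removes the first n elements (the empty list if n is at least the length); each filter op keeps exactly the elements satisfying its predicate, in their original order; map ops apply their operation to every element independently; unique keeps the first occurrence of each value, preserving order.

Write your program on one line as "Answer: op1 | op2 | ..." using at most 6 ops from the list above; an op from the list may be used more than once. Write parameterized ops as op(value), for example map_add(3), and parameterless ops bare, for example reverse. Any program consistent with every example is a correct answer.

sort_desc | map_neg | map_add(7) | map_neg | map_mul(5)

Check, running the answer program on each example:
  [33, -44, -25] -> [33, -25, -44] -> [-33, 25, 44] -> [-26, 32, 51] -> [26, -32, -51] -> [130, -160, -255]
  [3, -16, -29] -> [3, -16, -29] -> [-3, 16, 29] -> [4, 23, 36] -> [-4, -23, -36] -> [-20, -115, -180]
  [-43, -48, 36, -43, 6, -24, 43, 14, 49] -> [49, 43, 36, 14, 6, -24, -43, -43, -48] -> [-49, -43, -36, -14, -6, 24, 43, 43, 48] -> [-42, -36, -29, -7, 1, 31, 50, 50, 55] -> [42, 36, 29, 7, -1, -31, -50, -50, -55] -> [210, 180, 145, 35, -5, -155, -250, -250, -275]
  [-39, -47, -36, 46, 0, 42, 47, -21] -> [47, 46, 42, 0, -21, -36, -39, -47] -> [-47, -46, -42, 0, 21, 36, 39, 47] -> [-40, -39, -35, 7, 28, 43, 46, 54] -> [40, 39, 35, -7, -28, -43, -46, -54] -> [200, 195, 175, -35, -140, -215, -230, -270]
  [35, -21, 46, -11, -32, 30, 6, -50, 28] -> [46, 35, 30, 28, 6, -11, -21, -32, -50] -> [-46, -35, -30, -28, -6, 11, 21, 32, 50] -> [-39, -28, -23, -21, 1, 18, 28, 39, 57] -> [39, 28, 23, 21, -1, -18, -28, -39, -57] -> [195, 140, 115, 105, -5, -90, -140, -195, -285]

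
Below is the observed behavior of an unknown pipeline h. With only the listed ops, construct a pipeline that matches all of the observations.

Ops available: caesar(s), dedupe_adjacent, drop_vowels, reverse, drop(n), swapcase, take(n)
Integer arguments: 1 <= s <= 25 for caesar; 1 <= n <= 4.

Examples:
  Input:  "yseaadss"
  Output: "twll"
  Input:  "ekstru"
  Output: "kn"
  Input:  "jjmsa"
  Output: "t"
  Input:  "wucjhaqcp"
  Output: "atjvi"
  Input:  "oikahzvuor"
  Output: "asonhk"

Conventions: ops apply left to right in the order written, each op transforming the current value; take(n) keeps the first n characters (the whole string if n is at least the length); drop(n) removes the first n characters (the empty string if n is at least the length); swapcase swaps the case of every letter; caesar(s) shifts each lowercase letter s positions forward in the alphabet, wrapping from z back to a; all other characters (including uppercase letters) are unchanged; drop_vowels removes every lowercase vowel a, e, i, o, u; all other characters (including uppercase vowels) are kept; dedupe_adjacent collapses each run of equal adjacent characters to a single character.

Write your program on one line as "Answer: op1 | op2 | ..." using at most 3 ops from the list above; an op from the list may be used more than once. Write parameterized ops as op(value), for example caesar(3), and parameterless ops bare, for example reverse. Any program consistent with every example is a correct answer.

drop(4) | caesar(19)

Check, running the answer program on each example:
  "yseaadss" -> "adss" -> "twll"
  "ekstru" -> "ru" -> "kn"
  "jjmsa" -> "a" -> "t"
  "wucjhaqcp" -> "haqcp" -> "atjvi"
  "oikahzvuor" -> "hzvuor" -> "asonhk"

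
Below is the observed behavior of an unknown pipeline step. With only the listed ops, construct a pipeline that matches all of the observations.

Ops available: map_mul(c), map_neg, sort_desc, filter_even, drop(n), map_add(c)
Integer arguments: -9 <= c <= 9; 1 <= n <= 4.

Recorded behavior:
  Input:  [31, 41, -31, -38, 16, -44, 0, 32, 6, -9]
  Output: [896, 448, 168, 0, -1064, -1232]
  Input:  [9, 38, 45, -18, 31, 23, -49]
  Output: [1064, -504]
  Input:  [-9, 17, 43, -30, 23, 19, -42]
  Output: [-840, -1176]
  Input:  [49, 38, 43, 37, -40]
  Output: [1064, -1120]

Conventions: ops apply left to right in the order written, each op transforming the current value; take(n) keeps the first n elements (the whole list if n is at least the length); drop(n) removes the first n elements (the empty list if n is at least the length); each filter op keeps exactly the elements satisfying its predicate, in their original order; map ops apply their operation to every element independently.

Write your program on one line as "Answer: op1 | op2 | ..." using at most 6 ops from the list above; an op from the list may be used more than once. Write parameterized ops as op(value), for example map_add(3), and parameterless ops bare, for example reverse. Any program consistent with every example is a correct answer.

filter_even | map_neg | sort_desc | map_mul(-4) | map_mul(7) | sort_desc

Check, running the answer program on each example:
  [31, 41, -31, -38, 16, -44, 0, 32, 6, -9] -> [-38, 16, -44, 0, 32, 6] -> [38, -16, 44, 0, -32, -6] -> [44, 38, 0, -6, -16, -32] -> [-176, -152, 0, 24, 64, 128] -> [-1232, -1064, 0, 168, 448, 896] -> [896, 448, 168, 0, -1064, -1232]
  [9, 38, 45, -18, 31, 23, -49] -> [38, -18] -> [-38, 18] -> [18, -38] -> [-72, 152] -> [-504, 1064] -> [1064, -504]
  [-9, 17, 43, -30, 23, 19, -42] -> [-30, -42] -> [30, 42] -> [42, 30] -> [-168, -120] -> [-1176, -840] -> [-840, -1176]
  [49, 38, 43, 37, -40] -> [38, -40] -> [-38, 40] -> [40, -38] -> [-160, 152] -> [-1120, 1064] -> [1064, -1120]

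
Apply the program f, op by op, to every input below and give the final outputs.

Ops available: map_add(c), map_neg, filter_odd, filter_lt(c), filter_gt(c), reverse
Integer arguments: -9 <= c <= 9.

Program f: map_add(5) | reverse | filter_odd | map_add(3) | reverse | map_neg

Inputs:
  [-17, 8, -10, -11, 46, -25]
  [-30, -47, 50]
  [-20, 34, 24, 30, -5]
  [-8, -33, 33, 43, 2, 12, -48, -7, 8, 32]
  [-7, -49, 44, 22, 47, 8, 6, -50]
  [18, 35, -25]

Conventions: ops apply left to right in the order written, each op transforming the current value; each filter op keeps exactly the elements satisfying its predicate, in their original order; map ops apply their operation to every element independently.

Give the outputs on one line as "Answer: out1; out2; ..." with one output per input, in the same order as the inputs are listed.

Execution, op by op:
  [-17, 8, -10, -11, 46, -25] -> [-12, 13, -5, -6, 51, -20] -> [-20, 51, -6, -5, 13, -12] -> [51, -5, 13] -> [54, -2, 16] -> [16, -2, 54] -> [-16, 2, -54]
  [-30, -47, 50] -> [-25, -42, 55] -> [55, -42, -25] -> [55, -25] -> [58, -22] -> [-22, 58] -> [22, -58]
  [-20, 34, 24, 30, -5] -> [-15, 39, 29, 35, 0] -> [0, 35, 29, 39, -15] -> [35, 29, 39, -15] -> [38, 32, 42, -12] -> [-12, 42, 32, 38] -> [12, -42, -32, -38]
  [-8, -33, 33, 43, 2, 12, -48, -7, 8, 32] -> [-3, -28, 38, 48, 7, 17, -43, -2, 13, 37] -> [37, 13, -2, -43, 17, 7, 48, 38, -28, -3] -> [37, 13, -43, 17, 7, -3] -> [40, 16, -40, 20, 10, 0] -> [0, 10, 20, -40, 16, 40] -> [0, -10, -20, 40, -16, -40]
  [-7, -49, 44, 22, 47, 8, 6, -50] -> [-2, -44, 49, 27, 52, 13, 11, -45] -> [-45, 11, 13, 52, 27, 49, -44, -2] -> [-45, 11, 13, 27, 49] -> [-42, 14, 16, 30, 52] -> [52, 30, 16, 14, -42] -> [-52, -30, -16, -14, 42]
  [18, 35, -25] -> [23, 40, -20] -> [-20, 40, 23] -> [23] -> [26] -> [26] -> [-26]

[-16, 2, -54]; [22, -58]; [12, -42, -32, -38]; [0, -10, -20, 40, -16, -40]; [-52, -30, -16, -14, 42]; [-26]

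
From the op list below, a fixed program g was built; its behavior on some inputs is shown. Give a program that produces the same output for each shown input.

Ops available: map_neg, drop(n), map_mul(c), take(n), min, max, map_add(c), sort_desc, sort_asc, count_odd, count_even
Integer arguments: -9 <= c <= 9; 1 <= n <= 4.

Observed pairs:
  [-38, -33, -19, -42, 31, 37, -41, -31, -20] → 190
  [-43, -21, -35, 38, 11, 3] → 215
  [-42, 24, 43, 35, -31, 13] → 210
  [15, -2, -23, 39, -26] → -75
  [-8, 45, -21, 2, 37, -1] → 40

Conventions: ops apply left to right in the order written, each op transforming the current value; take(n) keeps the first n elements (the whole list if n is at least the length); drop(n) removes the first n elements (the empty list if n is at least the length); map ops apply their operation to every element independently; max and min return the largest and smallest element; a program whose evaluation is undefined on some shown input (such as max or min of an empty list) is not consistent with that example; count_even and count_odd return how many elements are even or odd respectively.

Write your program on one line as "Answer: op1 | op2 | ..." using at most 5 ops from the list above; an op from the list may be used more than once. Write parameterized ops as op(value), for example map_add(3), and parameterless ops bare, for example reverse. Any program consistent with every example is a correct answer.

map_mul(-5) | take(2) | take(1) | min

Check, running the answer program on each example:
  [-38, -33, -19, -42, 31, 37, -41, -31, -20] -> [190, 165, 95, 210, -155, -185, 205, 155, 100] -> [190, 165] -> [190] -> 190
  [-43, -21, -35, 38, 11, 3] -> [215, 105, 175, -190, -55, -15] -> [215, 105] -> [215] -> 215
  [-42, 24, 43, 35, -31, 13] -> [210, -120, -215, -175, 155, -65] -> [210, -120] -> [210] -> 210
  [15, -2, -23, 39, -26] -> [-75, 10, 115, -195, 130] -> [-75, 10] -> [-75] -> -75
  [-8, 45, -21, 2, 37, -1] -> [40, -225, 105, -10, -185, 5] -> [40, -225] -> [40] -> 40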